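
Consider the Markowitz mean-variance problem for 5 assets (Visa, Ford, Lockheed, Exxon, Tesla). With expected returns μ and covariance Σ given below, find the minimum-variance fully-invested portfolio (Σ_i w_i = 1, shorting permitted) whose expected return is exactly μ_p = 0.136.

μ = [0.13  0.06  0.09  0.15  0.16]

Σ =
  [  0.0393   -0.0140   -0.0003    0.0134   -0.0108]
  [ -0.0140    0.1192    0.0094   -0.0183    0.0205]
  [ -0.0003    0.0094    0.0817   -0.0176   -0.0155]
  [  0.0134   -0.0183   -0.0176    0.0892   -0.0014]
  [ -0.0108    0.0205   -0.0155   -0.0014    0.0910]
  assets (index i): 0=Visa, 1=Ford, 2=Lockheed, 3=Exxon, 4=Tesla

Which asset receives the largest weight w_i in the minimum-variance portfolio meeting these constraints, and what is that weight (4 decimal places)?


Visa (0.3668)

g=Σ⁻¹μ = [3.6339  0.6290  1.8553  1.6683  2.3895]
h=Σ⁻¹𝟙 = [29.0176  9.7479  16.7980  12.4058  15.2890]
a=μᵀg=1.309699  b=𝟙ᵀg=10.176092  c=𝟙ᵀh=83.258302  D=ac−b²=5.490479
λ₁=(c·0.136−b)/D = (83.258302·0.136−10.176092)/5.490479 = 0.208914
λ₂=(a−b·0.136)/D = (1.309699−10.176092·0.136)/5.490479 = -0.013523
w* = 0.208914·g + -0.013523·h:
  w_0 = 0.208914·3.6339 + -0.013523·29.0176 = 0.3668  (Visa)
  w_1 = 0.208914·0.6290 + -0.013523·9.7479 = -0.0004  (Ford)
  w_2 = 0.208914·1.8553 + -0.013523·16.7980 = 0.1604  (Lockheed)
  w_3 = 0.208914·1.6683 + -0.013523·12.4058 = 0.1808  (Exxon)
  w_4 = 0.208914·2.3895 + -0.013523·15.2890 = 0.2924  (Tesla)
Σw_i=1.0000  μᵀw=0.1360
σ²=wᵀΣw=λ₁·μ_p+λ₂ = 0.208914·0.136 + -0.013523 = 0.014889 ≈ 0.0149


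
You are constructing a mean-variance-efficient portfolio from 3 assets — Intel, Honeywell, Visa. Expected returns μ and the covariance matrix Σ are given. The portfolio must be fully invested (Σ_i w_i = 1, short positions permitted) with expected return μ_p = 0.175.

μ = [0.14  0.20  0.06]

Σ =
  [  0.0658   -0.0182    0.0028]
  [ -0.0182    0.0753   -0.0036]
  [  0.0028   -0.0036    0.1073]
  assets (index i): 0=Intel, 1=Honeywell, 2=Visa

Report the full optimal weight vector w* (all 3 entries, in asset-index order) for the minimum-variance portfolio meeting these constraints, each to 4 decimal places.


0.4448  0.5673  -0.0121

p=Σ⁻¹μ = [3.0487  3.4213  0.5944]
q=Σ⁻¹𝟙 = [19.9266  18.5469  9.4219]
a=μᵀp=1.146747  b=𝟙ᵀp=7.064431  c=𝟙ᵀq=47.895508  D=ac−b²=5.017844
λ₁=(c·0.175−b)/D = (47.895508·0.175−7.064431)/5.017844 = 0.262520
λ₂=(a−b·0.175)/D = (1.146747−7.064431·0.175)/5.017844 = -0.017842
w* = 0.262520·p + -0.017842·q:
  w_0 = 0.262520·3.0487 + -0.017842·19.9266 = 0.4448  (Intel)
  w_1 = 0.262520·3.4213 + -0.017842·18.5469 = 0.5673  (Honeywell)
  w_2 = 0.262520·0.5944 + -0.017842·9.4219 = -0.0121  (Visa)
Σw_i=1.0000  μᵀw=0.1750
σ²=wᵀΣw=λ₁·μ_p+λ₂ = 0.262520·0.175 + -0.017842 = 0.028099 ≈ 0.0281


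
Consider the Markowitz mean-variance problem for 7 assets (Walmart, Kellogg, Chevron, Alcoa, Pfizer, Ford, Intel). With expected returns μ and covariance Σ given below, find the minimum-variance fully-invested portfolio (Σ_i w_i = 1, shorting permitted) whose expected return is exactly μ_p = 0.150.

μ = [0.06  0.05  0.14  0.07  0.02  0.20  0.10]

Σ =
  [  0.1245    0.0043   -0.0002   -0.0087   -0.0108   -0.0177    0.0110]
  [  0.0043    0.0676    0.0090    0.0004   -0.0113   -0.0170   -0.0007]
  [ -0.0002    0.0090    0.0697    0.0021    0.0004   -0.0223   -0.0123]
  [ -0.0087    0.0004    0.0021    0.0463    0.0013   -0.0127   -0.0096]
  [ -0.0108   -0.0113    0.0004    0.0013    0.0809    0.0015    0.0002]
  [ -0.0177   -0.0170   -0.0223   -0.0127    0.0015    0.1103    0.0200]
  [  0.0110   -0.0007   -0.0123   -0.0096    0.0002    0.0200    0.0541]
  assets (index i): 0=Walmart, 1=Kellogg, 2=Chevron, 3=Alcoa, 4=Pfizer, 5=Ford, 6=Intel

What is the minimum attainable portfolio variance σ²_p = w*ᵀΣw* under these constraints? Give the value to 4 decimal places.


p=Σ⁻¹μ = [0.8897  1.0313  2.9781  2.6399  0.3986  2.6832  1.8330]
q=Σ⁻¹𝟙 = [11.7082  18.4187  20.1229  31.2509  15.5189  17.6335  19.8863]
a=μᵀp=1.434599  b=𝟙ᵀp=12.453907  c=𝟙ᵀq=134.539374  D=ac−b²=37.910196
λ₁=(c·0.150−b)/D = (134.539374·0.150−12.453907)/37.910196 = 0.203824
λ₂=(a−b·0.150)/D = (1.434599−12.453907·0.150)/37.910196 = -0.011435
w* = 0.203824·p + -0.011435·q:
  w_0 = 0.203824·0.8897 + -0.011435·11.7082 = 0.0475  (Walmart)
  w_1 = 0.203824·1.0313 + -0.011435·18.4187 = -0.0004  (Kellogg)
  w_2 = 0.203824·2.9781 + -0.011435·20.1229 = 0.3769  (Chevron)
  w_3 = 0.203824·2.6399 + -0.011435·31.2509 = 0.1807  (Alcoa)
  w_4 = 0.203824·0.3986 + -0.011435·15.5189 = -0.0962  (Pfizer)
  w_5 = 0.203824·2.6832 + -0.011435·17.6335 = 0.3453  (Ford)
  w_6 = 0.203824·1.8330 + -0.011435·19.8863 = 0.1462  (Intel)
Σw_i=1.0000  μᵀw=0.1500
σ²=wᵀΣw=λ₁·μ_p+λ₂ = 0.203824·0.150 + -0.011435 = 0.019139 ≈ 0.0191

0.0191


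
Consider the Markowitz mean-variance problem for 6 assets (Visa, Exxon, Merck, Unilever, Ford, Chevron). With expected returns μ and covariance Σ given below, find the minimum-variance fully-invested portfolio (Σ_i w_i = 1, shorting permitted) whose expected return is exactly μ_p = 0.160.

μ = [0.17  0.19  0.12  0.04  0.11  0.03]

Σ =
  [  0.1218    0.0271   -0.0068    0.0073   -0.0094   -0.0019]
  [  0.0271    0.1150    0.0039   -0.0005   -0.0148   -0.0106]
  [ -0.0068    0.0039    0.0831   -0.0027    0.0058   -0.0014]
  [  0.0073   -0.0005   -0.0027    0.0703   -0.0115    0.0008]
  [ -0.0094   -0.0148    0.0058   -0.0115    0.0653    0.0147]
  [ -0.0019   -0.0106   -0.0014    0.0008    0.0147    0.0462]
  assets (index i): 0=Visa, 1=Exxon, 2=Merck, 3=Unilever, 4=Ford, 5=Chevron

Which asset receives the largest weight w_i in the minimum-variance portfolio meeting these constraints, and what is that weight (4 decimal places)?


g=Σ⁻¹μ = [1.2295  1.6376  1.3510  0.8553  2.1708  0.4111]
h=Σ⁻¹𝟙 = [7.0892  10.5605  11.8442  16.4554  16.2365  19.2673]
a=μᵀg=0.967603  b=𝟙ᵀg=7.655199  c=𝟙ᵀh=81.453059  D=ac−b²=20.212186
λ₁=(c·0.160−b)/D = (81.453059·0.160−7.655199)/20.212186 = 0.266042
λ₂=(a−b·0.160)/D = (0.967603−7.655199·0.160)/20.212186 = -0.012726
w* = 0.266042·g + -0.012726·h:
  w_0 = 0.266042·1.2295 + -0.012726·7.0892 = 0.2369  (Visa)
  w_1 = 0.266042·1.6376 + -0.012726·10.5605 = 0.3013  (Exxon)
  w_2 = 0.266042·1.3510 + -0.012726·11.8442 = 0.2087  (Merck)
  w_3 = 0.266042·0.8553 + -0.012726·16.4554 = 0.0181  (Unilever)
  w_4 = 0.266042·2.1708 + -0.012726·16.2365 = 0.3709  (Ford)
  w_5 = 0.266042·0.4111 + -0.012726·19.2673 = -0.1358  (Chevron)
Σw_i=1.0000  μᵀw=0.1600
σ²=wᵀΣw=λ₁·μ_p+λ₂ = 0.266042·0.160 + -0.012726 = 0.029840 ≈ 0.0298

Ford (0.3709)


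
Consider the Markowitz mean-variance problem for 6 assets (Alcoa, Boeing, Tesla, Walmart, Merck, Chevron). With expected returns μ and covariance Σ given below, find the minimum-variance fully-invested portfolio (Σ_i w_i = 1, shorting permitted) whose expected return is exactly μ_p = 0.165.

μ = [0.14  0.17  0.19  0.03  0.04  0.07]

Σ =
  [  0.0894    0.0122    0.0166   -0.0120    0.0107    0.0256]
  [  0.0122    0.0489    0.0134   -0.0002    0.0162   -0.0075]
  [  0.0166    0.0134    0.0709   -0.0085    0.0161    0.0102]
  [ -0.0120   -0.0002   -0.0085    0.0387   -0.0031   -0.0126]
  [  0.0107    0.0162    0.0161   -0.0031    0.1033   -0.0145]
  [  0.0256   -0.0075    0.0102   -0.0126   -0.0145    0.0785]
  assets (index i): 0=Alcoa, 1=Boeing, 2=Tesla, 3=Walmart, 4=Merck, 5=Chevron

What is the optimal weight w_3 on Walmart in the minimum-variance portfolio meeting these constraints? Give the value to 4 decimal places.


g=Σ⁻¹μ = [0.8005  2.9459  2.0919  1.7549  -0.3097  0.8648]
h=Σ⁻¹𝟙 = [5.6761  16.5977  9.3326  36.5402  8.7628  18.7446]
a=μᵀg=1.111138  b=𝟙ᵀg=8.148309  c=𝟙ᵀh=95.654081  D=ac−b²=39.889940
λ₁=(c·0.165−b)/D = (95.654081·0.165−8.148309)/39.889940 = 0.191392
λ₂=(a−b·0.165)/D = (1.111138−8.148309·0.165)/39.889940 = -0.005849
w* = 0.191392·g + -0.005849·h:
  w_0 = 0.191392·0.8005 + -0.005849·5.6761 = 0.1200  (Alcoa)
  w_1 = 0.191392·2.9459 + -0.005849·16.5977 = 0.4667  (Boeing)
  w_2 = 0.191392·2.0919 + -0.005849·9.3326 = 0.3458  (Tesla)
  w_3 = 0.191392·1.7549 + -0.005849·36.5402 = 0.1221  (Walmart)
  w_4 = 0.191392·-0.3097 + -0.005849·8.7628 = -0.1105  (Merck)
  w_5 = 0.191392·0.8648 + -0.005849·18.7446 = 0.0559  (Chevron)
Σw_i=1.0000  μᵀw=0.1650
σ²=wᵀΣw=λ₁·μ_p+λ₂ = 0.191392·0.165 + -0.005849 = 0.025730 ≈ 0.0257

0.1221


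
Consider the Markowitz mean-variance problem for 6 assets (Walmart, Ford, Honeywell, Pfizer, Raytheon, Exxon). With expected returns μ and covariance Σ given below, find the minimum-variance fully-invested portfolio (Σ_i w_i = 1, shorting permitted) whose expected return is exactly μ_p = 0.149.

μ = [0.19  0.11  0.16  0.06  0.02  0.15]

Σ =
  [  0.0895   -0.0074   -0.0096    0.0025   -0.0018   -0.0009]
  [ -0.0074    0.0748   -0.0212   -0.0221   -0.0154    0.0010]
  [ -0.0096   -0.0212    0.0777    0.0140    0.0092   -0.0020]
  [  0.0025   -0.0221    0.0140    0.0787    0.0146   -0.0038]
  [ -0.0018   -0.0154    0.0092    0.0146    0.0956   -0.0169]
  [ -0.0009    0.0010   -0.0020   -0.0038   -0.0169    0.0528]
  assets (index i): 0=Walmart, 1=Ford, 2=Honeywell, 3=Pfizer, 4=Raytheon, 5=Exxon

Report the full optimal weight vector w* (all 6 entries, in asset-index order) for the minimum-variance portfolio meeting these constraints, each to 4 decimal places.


0.2383  0.2056  0.2584  0.0310  0.0162  0.2504

p=Σ⁻¹μ = [2.7211  3.0261  3.0236  0.9820  0.8904  3.3002]
q=Σ⁻¹𝟙 = [15.5635  27.4170  18.3820  14.9736  15.6143  25.4571]
a=μᵀp=1.905410  b=𝟙ᵀp=13.943333  c=𝟙ᵀq=117.407628  D=ac−b²=29.293137
λ₁=(c·0.149−b)/D = (117.407628·0.149−13.943333)/29.293137 = 0.121203
λ₂=(a−b·0.149)/D = (1.905410−13.943333·0.149)/29.293137 = -0.005877
w* = 0.121203·p + -0.005877·q:
  w_0 = 0.121203·2.7211 + -0.005877·15.5635 = 0.2383  (Walmart)
  w_1 = 0.121203·3.0261 + -0.005877·27.4170 = 0.2056  (Ford)
  w_2 = 0.121203·3.0236 + -0.005877·18.3820 = 0.2584  (Honeywell)
  w_3 = 0.121203·0.9820 + -0.005877·14.9736 = 0.0310  (Pfizer)
  w_4 = 0.121203·0.8904 + -0.005877·15.6143 = 0.0162  (Raytheon)
  w_5 = 0.121203·3.3002 + -0.005877·25.4571 = 0.2504  (Exxon)
Σw_i=1.0000  μᵀw=0.1490
σ²=wᵀΣw=λ₁·μ_p+λ₂ = 0.121203·0.149 + -0.005877 = 0.012182 ≈ 0.0122


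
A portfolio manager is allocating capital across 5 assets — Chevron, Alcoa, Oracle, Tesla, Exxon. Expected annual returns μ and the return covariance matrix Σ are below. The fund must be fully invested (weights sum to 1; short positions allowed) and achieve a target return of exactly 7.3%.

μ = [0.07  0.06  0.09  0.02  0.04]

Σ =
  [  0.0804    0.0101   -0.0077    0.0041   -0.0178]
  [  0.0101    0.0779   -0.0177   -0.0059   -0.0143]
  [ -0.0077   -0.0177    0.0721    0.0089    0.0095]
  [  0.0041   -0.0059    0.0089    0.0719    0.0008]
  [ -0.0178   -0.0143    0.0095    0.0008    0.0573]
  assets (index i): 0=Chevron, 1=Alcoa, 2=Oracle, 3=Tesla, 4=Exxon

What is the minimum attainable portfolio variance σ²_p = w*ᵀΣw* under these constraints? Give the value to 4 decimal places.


0.0171

x=Σ⁻¹μ = [1.1004  1.1753  1.4974  0.1144  1.0834]
y=Σ⁻¹𝟙 = [16.2879  19.7543  15.6794  12.3851  24.6693]
a=μᵀx=0.327944  b=𝟙ᵀx=4.971026  c=𝟙ᵀy=88.775918  D=ac−b²=4.402417
λ₁=(c·0.073−b)/D = (88.775918·0.073−4.971026)/4.402417 = 0.342906
λ₂=(a−b·0.073)/D = (0.327944−4.971026·0.073)/4.402417 = -0.007937
w* = 0.342906·x + -0.007937·y:
  w_0 = 0.342906·1.1004 + -0.007937·16.2879 = 0.2481  (Chevron)
  w_1 = 0.342906·1.1753 + -0.007937·19.7543 = 0.2462  (Alcoa)
  w_2 = 0.342906·1.4974 + -0.007937·15.6794 = 0.3890  (Oracle)
  w_3 = 0.342906·0.1144 + -0.007937·12.3851 = -0.0591  (Tesla)
  w_4 = 0.342906·1.0834 + -0.007937·24.6693 = 0.1757  (Exxon)
Σw_i=1.0000  μᵀw=0.0730
σ²=wᵀΣw=λ₁·μ_p+λ₂ = 0.342906·0.073 + -0.007937 = 0.017095 ≈ 0.0171


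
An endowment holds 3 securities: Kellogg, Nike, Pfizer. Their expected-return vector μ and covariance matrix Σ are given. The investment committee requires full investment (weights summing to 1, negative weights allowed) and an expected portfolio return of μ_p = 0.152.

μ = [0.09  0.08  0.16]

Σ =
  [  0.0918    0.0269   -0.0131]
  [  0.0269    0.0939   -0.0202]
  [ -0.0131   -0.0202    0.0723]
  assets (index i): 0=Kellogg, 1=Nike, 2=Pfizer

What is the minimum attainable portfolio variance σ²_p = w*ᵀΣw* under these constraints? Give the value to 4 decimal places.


u=Σ⁻¹μ = [1.0342  1.1406  2.7191]
v=Σ⁻¹𝟙 = [10.1348  11.8276  18.9721]
a=μᵀu=0.619377  b=𝟙ᵀu=4.893873  c=𝟙ᵀv=40.934469  D=ac−b²=1.403867
λ₁=(c·0.152−b)/D = (40.934469·0.152−4.893873)/1.403867 = 0.946077
λ₂=(a−b·0.152)/D = (0.619377−4.893873·0.152)/1.403867 = -0.088678
w* = 0.946077·u + -0.088678·v:
  w_0 = 0.946077·1.0342 + -0.088678·10.1348 = 0.0797  (Kellogg)
  w_1 = 0.946077·1.1406 + -0.088678·11.8276 = 0.0303  (Nike)
  w_2 = 0.946077·2.7191 + -0.088678·18.9721 = 0.8900  (Pfizer)
Σw_i=1.0000  μᵀw=0.1520
σ²=wᵀΣw=λ₁·μ_p+λ₂ = 0.946077·0.152 + -0.088678 = 0.055126 ≈ 0.0551

0.0551


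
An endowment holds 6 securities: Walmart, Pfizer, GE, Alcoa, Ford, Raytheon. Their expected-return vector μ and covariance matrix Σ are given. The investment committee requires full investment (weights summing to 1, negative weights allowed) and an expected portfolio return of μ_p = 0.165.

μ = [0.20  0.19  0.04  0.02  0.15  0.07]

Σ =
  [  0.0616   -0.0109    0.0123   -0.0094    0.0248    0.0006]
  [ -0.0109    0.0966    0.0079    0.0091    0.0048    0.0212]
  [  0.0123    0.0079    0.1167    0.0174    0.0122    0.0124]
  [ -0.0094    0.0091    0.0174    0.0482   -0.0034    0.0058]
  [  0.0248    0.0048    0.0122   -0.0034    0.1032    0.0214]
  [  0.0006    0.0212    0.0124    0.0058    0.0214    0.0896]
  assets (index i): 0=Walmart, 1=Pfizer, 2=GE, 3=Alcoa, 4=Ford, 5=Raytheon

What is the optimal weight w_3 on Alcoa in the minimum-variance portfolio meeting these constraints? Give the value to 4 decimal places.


p=Σ⁻¹μ = [3.6471  2.2834  -0.3893  0.8621  0.5269  0.0888]
q=Σ⁻¹𝟙 = [19.1482  8.7319  1.6312  21.7463  3.8773  6.4070]
a=μᵀp=1.250172  b=𝟙ᵀp=7.018949  c=𝟙ᵀq=61.541847  D=ac−b²=27.672248
λ₁=(c·0.165−b)/D = (61.541847·0.165−7.018949)/27.672248 = 0.113307
λ₂=(a−b·0.165)/D = (1.250172−7.018949·0.165)/27.672248 = 0.003326
w* = 0.113307·p + 0.003326·q:
  w_0 = 0.113307·3.6471 + 0.003326·19.1482 = 0.4769  (Walmart)
  w_1 = 0.113307·2.2834 + 0.003326·8.7319 = 0.2878  (Pfizer)
  w_2 = 0.113307·-0.3893 + 0.003326·1.6312 = -0.0387  (GE)
  w_3 = 0.113307·0.8621 + 0.003326·21.7463 = 0.1700  (Alcoa)
  w_4 = 0.113307·0.5269 + 0.003326·3.8773 = 0.0726  (Ford)
  w_5 = 0.113307·0.0888 + 0.003326·6.4070 = 0.0314  (Raytheon)
Σw_i=1.0000  μᵀw=0.1650
σ²=wᵀΣw=λ₁·μ_p+λ₂ = 0.113307·0.165 + 0.003326 = 0.022022 ≈ 0.0220

0.1700


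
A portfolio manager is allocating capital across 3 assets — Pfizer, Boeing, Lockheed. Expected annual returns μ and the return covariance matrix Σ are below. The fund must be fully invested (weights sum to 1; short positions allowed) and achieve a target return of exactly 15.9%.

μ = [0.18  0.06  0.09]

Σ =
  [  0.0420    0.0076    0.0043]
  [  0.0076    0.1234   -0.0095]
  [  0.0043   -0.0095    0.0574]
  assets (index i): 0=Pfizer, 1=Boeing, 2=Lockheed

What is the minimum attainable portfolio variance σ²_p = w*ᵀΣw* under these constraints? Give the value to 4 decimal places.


p=Σ⁻¹μ = [4.0901  0.3357  1.3171]
q=Σ⁻¹𝟙 = [20.5681  8.1636  17.2319]
a=μᵀp=0.874904  b=𝟙ᵀp=5.742941  c=𝟙ᵀq=45.963568  D=ac−b²=7.232328
λ₁=(c·0.159−b)/D = (45.963568·0.159−5.742941)/7.232328 = 0.216426
λ₂=(a−b·0.159)/D = (0.874904−5.742941·0.159)/7.232328 = -0.005285
w* = 0.216426·p + -0.005285·q:
  w_0 = 0.216426·4.0901 + -0.005285·20.5681 = 0.7765  (Pfizer)
  w_1 = 0.216426·0.3357 + -0.005285·8.1636 = 0.0295  (Boeing)
  w_2 = 0.216426·1.3171 + -0.005285·17.2319 = 0.1940  (Lockheed)
Σw_i=1.0000  μᵀw=0.1590
σ²=wᵀΣw=λ₁·μ_p+λ₂ = 0.216426·0.159 + -0.005285 = 0.029127 ≈ 0.0291

0.0291


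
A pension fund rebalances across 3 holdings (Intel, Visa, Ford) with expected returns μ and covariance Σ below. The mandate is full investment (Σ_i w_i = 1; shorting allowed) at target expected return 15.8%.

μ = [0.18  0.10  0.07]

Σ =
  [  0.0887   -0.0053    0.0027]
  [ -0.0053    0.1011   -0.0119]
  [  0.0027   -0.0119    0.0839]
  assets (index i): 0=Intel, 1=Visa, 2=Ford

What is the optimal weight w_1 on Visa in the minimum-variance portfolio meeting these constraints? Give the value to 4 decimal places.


0.2301

g=Σ⁻¹μ = [2.0729  1.2083  0.9390]
h=Σ⁻¹𝟙 = [11.5910  12.0592  13.2564]
a=μᵀg=0.559689  b=𝟙ᵀg=4.220243  c=𝟙ᵀh=36.906535  D=ac−b²=2.845719
λ₁=(c·0.158−b)/D = (36.906535·0.158−4.220243)/2.845719 = 0.566110
λ₂=(a−b·0.158)/D = (0.559689−4.220243·0.158)/2.845719 = -0.037639
w* = 0.566110·g + -0.037639·h:
  w_0 = 0.566110·2.0729 + -0.037639·11.5910 = 0.7372  (Intel)
  w_1 = 0.566110·1.2083 + -0.037639·12.0592 = 0.2301  (Visa)
  w_2 = 0.566110·0.9390 + -0.037639·13.2564 = 0.0326  (Ford)
Σw_i=1.0000  μᵀw=0.1580
σ²=wᵀΣw=λ₁·μ_p+λ₂ = 0.566110·0.158 + -0.037639 = 0.051806 ≈ 0.0518


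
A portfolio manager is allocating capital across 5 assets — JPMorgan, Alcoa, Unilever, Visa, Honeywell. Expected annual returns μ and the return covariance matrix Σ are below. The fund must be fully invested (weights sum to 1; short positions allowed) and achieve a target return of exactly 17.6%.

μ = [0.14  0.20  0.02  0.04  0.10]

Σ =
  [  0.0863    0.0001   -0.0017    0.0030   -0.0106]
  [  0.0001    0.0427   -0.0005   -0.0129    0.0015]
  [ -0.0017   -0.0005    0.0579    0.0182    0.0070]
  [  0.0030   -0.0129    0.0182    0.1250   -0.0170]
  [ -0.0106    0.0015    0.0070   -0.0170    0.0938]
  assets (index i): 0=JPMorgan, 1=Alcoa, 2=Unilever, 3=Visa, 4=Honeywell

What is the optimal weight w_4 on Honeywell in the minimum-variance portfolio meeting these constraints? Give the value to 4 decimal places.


u=Σ⁻¹μ = [1.7495  4.9265  -0.0327  0.9768  1.3645]
v=Σ⁻¹𝟙 = [13.0070  26.1777  13.1575  10.1840  12.5760]
a=μᵀu=1.405103  b=𝟙ᵀu=8.984631  c=𝟙ᵀv=75.102221  D=ac−b²=24.802781
λ₁=(c·0.176−b)/D = (75.102221·0.176−8.984631)/24.802781 = 0.170681
λ₂=(a−b·0.176)/D = (1.405103−8.984631·0.176)/24.802781 = -0.007104
w* = 0.170681·u + -0.007104·v:
  w_0 = 0.170681·1.7495 + -0.007104·13.0070 = 0.2062  (JPMorgan)
  w_1 = 0.170681·4.9265 + -0.007104·26.1777 = 0.6549  (Alcoa)
  w_2 = 0.170681·-0.0327 + -0.007104·13.1575 = -0.0990  (Unilever)
  w_3 = 0.170681·0.9768 + -0.007104·10.1840 = 0.0944  (Visa)
  w_4 = 0.170681·1.3645 + -0.007104·12.5760 = 0.1436  (Honeywell)
Σw_i=1.0000  μᵀw=0.1760
σ²=wᵀΣw=λ₁·μ_p+λ₂ = 0.170681·0.176 + -0.007104 = 0.022936 ≈ 0.0229

0.1436


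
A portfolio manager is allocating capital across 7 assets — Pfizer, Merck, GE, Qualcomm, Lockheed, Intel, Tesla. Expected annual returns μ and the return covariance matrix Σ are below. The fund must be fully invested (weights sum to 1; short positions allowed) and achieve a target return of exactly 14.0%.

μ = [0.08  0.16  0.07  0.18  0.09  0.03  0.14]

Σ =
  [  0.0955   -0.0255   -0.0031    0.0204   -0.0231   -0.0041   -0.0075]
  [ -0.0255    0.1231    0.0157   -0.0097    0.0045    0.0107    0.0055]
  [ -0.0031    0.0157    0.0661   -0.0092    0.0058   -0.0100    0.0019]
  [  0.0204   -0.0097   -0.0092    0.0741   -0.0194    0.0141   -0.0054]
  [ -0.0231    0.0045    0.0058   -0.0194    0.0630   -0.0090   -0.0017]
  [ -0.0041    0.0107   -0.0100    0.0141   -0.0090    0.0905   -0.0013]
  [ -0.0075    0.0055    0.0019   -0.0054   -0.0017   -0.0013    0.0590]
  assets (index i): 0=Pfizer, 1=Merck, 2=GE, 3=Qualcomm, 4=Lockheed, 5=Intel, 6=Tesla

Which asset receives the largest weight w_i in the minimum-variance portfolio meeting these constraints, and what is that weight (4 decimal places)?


Qualcomm (0.3066)

u=Σ⁻¹μ = [1.4956  1.5082  0.9129  3.2588  2.8837  0.1408  2.7775]
v=Σ⁻¹𝟙 = [18.4513  8.3006  15.3744  17.9399  28.5647  12.9472  20.7761]
a=μᵀu=1.664048  b=𝟙ᵀu=12.977476  c=𝟙ᵀv=122.354150  D=ac−b²=35.188331
λ₁=(c·0.140−b)/D = (122.354150·0.140−12.977476)/35.188331 = 0.117997
λ₂=(a−b·0.140)/D = (1.664048−12.977476·0.140)/35.188331 = -0.004342
w* = 0.117997·u + -0.004342·v:
  w_0 = 0.117997·1.4956 + -0.004342·18.4513 = 0.0964  (Pfizer)
  w_1 = 0.117997·1.5082 + -0.004342·8.3006 = 0.1419  (Merck)
  w_2 = 0.117997·0.9129 + -0.004342·15.3744 = 0.0410  (GE)
  w_3 = 0.117997·3.2588 + -0.004342·17.9399 = 0.3066  (Qualcomm)
  w_4 = 0.117997·2.8837 + -0.004342·28.5647 = 0.2162  (Lockheed)
  w_5 = 0.117997·0.1408 + -0.004342·12.9472 = -0.0396  (Intel)
  w_6 = 0.117997·2.7775 + -0.004342·20.7761 = 0.2375  (Tesla)
Σw_i=1.0000  μᵀw=0.1400
σ²=wᵀΣw=λ₁·μ_p+λ₂ = 0.117997·0.140 + -0.004342 = 0.012177 ≈ 0.0122


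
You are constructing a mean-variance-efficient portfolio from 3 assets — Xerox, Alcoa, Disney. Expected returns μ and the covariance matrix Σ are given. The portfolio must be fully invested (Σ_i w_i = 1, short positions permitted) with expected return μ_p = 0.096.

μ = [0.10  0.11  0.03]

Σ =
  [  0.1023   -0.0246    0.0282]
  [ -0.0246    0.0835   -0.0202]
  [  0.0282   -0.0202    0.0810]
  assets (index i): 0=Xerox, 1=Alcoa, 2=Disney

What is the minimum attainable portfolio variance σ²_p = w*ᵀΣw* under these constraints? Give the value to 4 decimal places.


p=Σ⁻¹μ = [1.3084  1.7902  0.3613]
q=Σ⁻¹𝟙 = [10.5205  18.2788  13.2414]
a=μᵀp=0.338608  b=𝟙ᵀp=3.459967  c=𝟙ᵀq=42.040758  D=ac−b²=2.263965
λ₁=(c·0.096−b)/D = (42.040758·0.096−3.459967)/2.263965 = 0.254397
λ₂=(a−b·0.096)/D = (0.338608−3.459967·0.096)/2.263965 = 0.002849
w* = 0.254397·p + 0.002849·q:
  w_0 = 0.254397·1.3084 + 0.002849·10.5205 = 0.3628  (Xerox)
  w_1 = 0.254397·1.7902 + 0.002849·18.2788 = 0.5075  (Alcoa)
  w_2 = 0.254397·0.3613 + 0.002849·13.2414 = 0.1296  (Disney)
Σw_i=1.0000  μᵀw=0.0960
σ²=wᵀΣw=λ₁·μ_p+λ₂ = 0.254397·0.096 + 0.002849 = 0.027272 ≈ 0.0273

0.0273


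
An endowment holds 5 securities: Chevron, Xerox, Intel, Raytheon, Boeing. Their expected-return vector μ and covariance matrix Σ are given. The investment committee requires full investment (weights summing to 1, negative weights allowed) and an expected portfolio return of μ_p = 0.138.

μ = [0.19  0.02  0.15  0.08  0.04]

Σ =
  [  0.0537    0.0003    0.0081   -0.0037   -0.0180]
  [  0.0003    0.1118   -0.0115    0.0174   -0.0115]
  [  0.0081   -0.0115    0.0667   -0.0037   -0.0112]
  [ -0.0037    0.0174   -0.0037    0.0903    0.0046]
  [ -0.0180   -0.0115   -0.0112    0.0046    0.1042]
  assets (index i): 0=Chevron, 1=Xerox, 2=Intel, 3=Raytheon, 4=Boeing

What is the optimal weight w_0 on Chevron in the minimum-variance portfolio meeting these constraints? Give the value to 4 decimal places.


0.4422

p=Σ⁻¹μ = [3.7021  0.3617  2.1262  0.9915  1.2481]
q=Σ⁻¹𝟙 = [21.9806  10.8021  17.4198  9.7907  16.0263]
a=μᵀp=1.158811  b=𝟙ᵀp=8.429638  c=𝟙ᵀq=76.019562  D=ac−b²=17.033508
λ₁=(c·0.138−b)/D = (76.019562·0.138−8.429638)/17.033508 = 0.121000
λ₂=(a−b·0.138)/D = (1.158811−8.429638·0.138)/17.033508 = -0.000263
w* = 0.121000·p + -0.000263·q:
  w_0 = 0.121000·3.7021 + -0.000263·21.9806 = 0.4422  (Chevron)
  w_1 = 0.121000·0.3617 + -0.000263·10.8021 = 0.0409  (Xerox)
  w_2 = 0.121000·2.1262 + -0.000263·17.4198 = 0.2527  (Intel)
  w_3 = 0.121000·0.9915 + -0.000263·9.7907 = 0.1174  (Raytheon)
  w_4 = 0.121000·1.2481 + -0.000263·16.0263 = 0.1468  (Boeing)
Σw_i=1.0000  μᵀw=0.1380
σ²=wᵀΣw=λ₁·μ_p+λ₂ = 0.121000·0.138 + -0.000263 = 0.016435 ≈ 0.0164


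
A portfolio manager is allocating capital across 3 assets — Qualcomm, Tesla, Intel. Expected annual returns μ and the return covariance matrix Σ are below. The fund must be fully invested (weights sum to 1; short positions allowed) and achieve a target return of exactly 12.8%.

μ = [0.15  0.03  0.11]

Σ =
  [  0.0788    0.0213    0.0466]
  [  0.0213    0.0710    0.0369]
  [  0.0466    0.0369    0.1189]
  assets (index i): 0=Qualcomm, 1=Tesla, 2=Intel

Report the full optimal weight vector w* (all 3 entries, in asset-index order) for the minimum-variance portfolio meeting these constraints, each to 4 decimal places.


p=Σ⁻¹μ = [1.7968  -0.2758  0.3065]
q=Σ⁻¹𝟙 = [8.8514  10.5650  1.6625]
a=μᵀp=0.294969  b=𝟙ᵀp=1.827540  c=𝟙ᵀq=21.078974  D=ac−b²=2.877736
λ₁=(c·0.128−b)/D = (21.078974·0.128−1.827540)/2.877736 = 0.302518
λ₂=(a−b·0.128)/D = (0.294969−1.827540·0.128)/2.877736 = 0.021212
w* = 0.302518·p + 0.021212·q:
  w_0 = 0.302518·1.7968 + 0.021212·8.8514 = 0.7313  (Qualcomm)
  w_1 = 0.302518·-0.2758 + 0.021212·10.5650 = 0.1407  (Tesla)
  w_2 = 0.302518·0.3065 + 0.021212·1.6625 = 0.1280  (Intel)
Σw_i=1.0000  μᵀw=0.1280
σ²=wᵀΣw=λ₁·μ_p+λ₂ = 0.302518·0.128 + 0.021212 = 0.059935 ≈ 0.0599

0.7313  0.1407  0.1280


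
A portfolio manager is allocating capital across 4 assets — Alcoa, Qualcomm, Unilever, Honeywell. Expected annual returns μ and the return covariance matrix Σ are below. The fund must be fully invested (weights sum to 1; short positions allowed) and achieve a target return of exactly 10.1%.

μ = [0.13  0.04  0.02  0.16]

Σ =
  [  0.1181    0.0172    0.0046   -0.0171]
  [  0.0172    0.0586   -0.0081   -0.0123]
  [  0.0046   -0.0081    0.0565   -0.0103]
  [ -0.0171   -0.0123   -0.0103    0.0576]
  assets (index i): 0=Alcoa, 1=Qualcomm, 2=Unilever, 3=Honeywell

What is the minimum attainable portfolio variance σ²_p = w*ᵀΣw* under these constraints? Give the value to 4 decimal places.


0.0128

p=Σ⁻¹μ = [1.4144  1.1799  1.0718  3.6413]
q=Σ⁻¹𝟙 = [8.1866  24.4737  25.9478  29.6576]
a=μᵀp=0.835112  b=𝟙ᵀp=7.307383  c=𝟙ᵀq=88.265723  D=ac−b²=20.313878
λ₁=(c·0.101−b)/D = (88.265723·0.101−7.307383)/20.313878 = 0.079131
λ₂=(a−b·0.101)/D = (0.835112−7.307383·0.101)/20.313878 = 0.004778
w* = 0.079131·p + 0.004778·q:
  w_0 = 0.079131·1.4144 + 0.004778·8.1866 = 0.1510  (Alcoa)
  w_1 = 0.079131·1.1799 + 0.004778·24.4737 = 0.2103  (Qualcomm)
  w_2 = 0.079131·1.0718 + 0.004778·25.9478 = 0.2088  (Unilever)
  w_3 = 0.079131·3.6413 + 0.004778·29.6576 = 0.4299  (Honeywell)
Σw_i=1.0000  μᵀw=0.1010
σ²=wᵀΣw=λ₁·μ_p+λ₂ = 0.079131·0.101 + 0.004778 = 0.012771 ≈ 0.0128


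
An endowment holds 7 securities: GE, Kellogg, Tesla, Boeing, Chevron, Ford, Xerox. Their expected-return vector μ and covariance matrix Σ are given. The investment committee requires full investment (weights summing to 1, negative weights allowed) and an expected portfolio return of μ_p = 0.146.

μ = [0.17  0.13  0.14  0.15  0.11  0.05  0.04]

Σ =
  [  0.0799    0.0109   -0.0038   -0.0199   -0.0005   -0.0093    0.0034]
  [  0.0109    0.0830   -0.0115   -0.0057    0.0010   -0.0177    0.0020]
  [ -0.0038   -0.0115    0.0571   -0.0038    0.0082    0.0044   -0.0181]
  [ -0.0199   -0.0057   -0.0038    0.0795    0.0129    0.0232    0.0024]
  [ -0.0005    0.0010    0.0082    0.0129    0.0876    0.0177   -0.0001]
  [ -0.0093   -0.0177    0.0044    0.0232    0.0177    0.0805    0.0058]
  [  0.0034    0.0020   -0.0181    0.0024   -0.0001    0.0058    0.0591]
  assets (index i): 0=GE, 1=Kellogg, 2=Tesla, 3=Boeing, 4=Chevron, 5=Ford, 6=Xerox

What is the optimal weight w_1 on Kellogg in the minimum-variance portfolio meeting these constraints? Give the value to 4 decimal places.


0.1467

g=Σ⁻¹μ = [2.6710  1.8882  3.5575  2.6904  0.4885  0.1650  1.4242]
h=Σ⁻¹𝟙 = [15.4872  16.3902  28.6652  14.8491  4.5894  9.3213  22.7438]
a=μᵀg=1.720088  b=𝟙ᵀg=12.884695  c=𝟙ᵀh=112.046245  D=ac−b²=26.713987
λ₁=(c·0.146−b)/D = (112.046245·0.146−12.884695)/26.713987 = 0.130046
λ₂=(a−b·0.146)/D = (1.720088−12.884695·0.146)/26.713987 = -0.006030
w* = 0.130046·g + -0.006030·h:
  w_0 = 0.130046·2.6710 + -0.006030·15.4872 = 0.2540  (GE)
  w_1 = 0.130046·1.8882 + -0.006030·16.3902 = 0.1467  (Kellogg)
  w_2 = 0.130046·3.5575 + -0.006030·28.6652 = 0.2898  (Tesla)
  w_3 = 0.130046·2.6904 + -0.006030·14.8491 = 0.2603  (Boeing)
  w_4 = 0.130046·0.4885 + -0.006030·4.5894 = 0.0359  (Chevron)
  w_5 = 0.130046·0.1650 + -0.006030·9.3213 = -0.0347  (Ford)
  w_6 = 0.130046·1.4242 + -0.006030·22.7438 = 0.0481  (Xerox)
Σw_i=1.0000  μᵀw=0.1460
σ²=wᵀΣw=λ₁·μ_p+λ₂ = 0.130046·0.146 + -0.006030 = 0.012957 ≈ 0.0130


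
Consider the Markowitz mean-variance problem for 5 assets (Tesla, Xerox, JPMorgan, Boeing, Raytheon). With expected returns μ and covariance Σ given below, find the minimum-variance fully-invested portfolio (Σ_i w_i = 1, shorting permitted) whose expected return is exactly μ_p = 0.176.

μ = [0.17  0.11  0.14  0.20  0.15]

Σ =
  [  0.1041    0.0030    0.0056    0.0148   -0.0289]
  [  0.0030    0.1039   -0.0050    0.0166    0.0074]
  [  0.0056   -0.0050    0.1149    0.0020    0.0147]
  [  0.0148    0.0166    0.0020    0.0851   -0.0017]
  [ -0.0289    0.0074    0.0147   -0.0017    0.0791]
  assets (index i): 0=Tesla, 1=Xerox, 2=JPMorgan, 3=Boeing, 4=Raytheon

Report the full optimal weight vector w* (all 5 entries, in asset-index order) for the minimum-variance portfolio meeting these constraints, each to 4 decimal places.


0.2750  -0.0497  0.0623  0.3827  0.3297

p=Σ⁻¹μ = [1.9837  0.5566  0.7974  1.9271  2.4623]
q=Σ⁻¹𝟙 = [12.1479  7.1357  6.3022  8.4063  15.4225]
a=μᵀp=1.264842  b=𝟙ᵀp=7.727007  c=𝟙ᵀq=49.414568  D=ac−b²=2.794982
λ₁=(c·0.176−b)/D = (49.414568·0.176−7.727007)/2.794982 = 0.347035
λ₂=(a−b·0.176)/D = (1.264842−7.727007·0.176)/2.794982 = -0.034029
w* = 0.347035·p + -0.034029·q:
  w_0 = 0.347035·1.9837 + -0.034029·12.1479 = 0.2750  (Tesla)
  w_1 = 0.347035·0.5566 + -0.034029·7.1357 = -0.0497  (Xerox)
  w_2 = 0.347035·0.7974 + -0.034029·6.3022 = 0.0623  (JPMorgan)
  w_3 = 0.347035·1.9271 + -0.034029·8.4063 = 0.3827  (Boeing)
  w_4 = 0.347035·2.4623 + -0.034029·15.4225 = 0.3297  (Raytheon)
Σw_i=1.0000  μᵀw=0.1760
σ²=wᵀΣw=λ₁·μ_p+λ₂ = 0.347035·0.176 + -0.034029 = 0.027049 ≈ 0.0270


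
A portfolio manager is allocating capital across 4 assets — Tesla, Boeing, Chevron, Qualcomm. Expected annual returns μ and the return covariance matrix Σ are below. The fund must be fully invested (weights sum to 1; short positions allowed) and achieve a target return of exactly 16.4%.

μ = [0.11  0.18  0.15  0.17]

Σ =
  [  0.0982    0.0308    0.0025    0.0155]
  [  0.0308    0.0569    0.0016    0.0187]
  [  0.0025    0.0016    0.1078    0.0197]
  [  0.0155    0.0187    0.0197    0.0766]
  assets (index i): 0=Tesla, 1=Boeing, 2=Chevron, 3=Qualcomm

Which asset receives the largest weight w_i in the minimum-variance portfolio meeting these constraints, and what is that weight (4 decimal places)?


g=Σ⁻¹μ = [0.0483  2.6901  1.1192  1.2650]
h=Σ⁻¹𝟙 = [5.0069  12.3299  7.6882  7.0544]
a=μᵀg=0.872464  b=𝟙ᵀg=5.122607  c=𝟙ᵀh=32.079320  D=ac−b²=1.746945
λ₁=(c·0.164−b)/D = (32.079320·0.164−5.122607)/1.746945 = 0.079225
λ₂=(a−b·0.164)/D = (0.872464−5.122607·0.164)/1.746945 = 0.018522
w* = 0.079225·g + 0.018522·h:
  w_0 = 0.079225·0.0483 + 0.018522·5.0069 = 0.0966  (Tesla)
  w_1 = 0.079225·2.6901 + 0.018522·12.3299 = 0.4415  (Boeing)
  w_2 = 0.079225·1.1192 + 0.018522·7.6882 = 0.2311  (Chevron)
  w_3 = 0.079225·1.2650 + 0.018522·7.0544 = 0.2309  (Qualcomm)
Σw_i=1.0000  μᵀw=0.1640
σ²=wᵀΣw=λ₁·μ_p+λ₂ = 0.079225·0.164 + 0.018522 = 0.031515 ≈ 0.0315

Boeing (0.4415)


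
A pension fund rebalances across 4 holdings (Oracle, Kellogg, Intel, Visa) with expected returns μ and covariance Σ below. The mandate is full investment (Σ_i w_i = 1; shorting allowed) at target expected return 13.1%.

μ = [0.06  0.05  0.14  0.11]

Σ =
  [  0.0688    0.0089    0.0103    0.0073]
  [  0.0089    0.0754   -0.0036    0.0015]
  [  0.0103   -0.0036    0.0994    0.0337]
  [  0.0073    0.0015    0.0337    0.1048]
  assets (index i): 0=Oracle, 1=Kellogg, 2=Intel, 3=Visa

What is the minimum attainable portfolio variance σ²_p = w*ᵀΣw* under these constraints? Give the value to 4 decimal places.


0.0722

x=Σ⁻¹μ = [0.5485  0.6413  1.1617  0.6287]
y=Σ⁻¹𝟙 = [11.2172  12.1583  7.2136  6.2670]
a=μᵀx=0.296769  b=𝟙ᵀx=2.980222  c=𝟙ᵀy=36.856082  D=ac−b²=2.056036
λ₁=(c·0.131−b)/D = (36.856082·0.131−2.980222)/2.056036 = 0.898780
λ₂=(a−b·0.131)/D = (0.296769−2.980222·0.131)/2.056036 = -0.045544
w* = 0.898780·x + -0.045544·y:
  w_0 = 0.898780·0.5485 + -0.045544·11.2172 = -0.0179  (Oracle)
  w_1 = 0.898780·0.6413 + -0.045544·12.1583 = 0.0227  (Kellogg)
  w_2 = 0.898780·1.1617 + -0.045544·7.2136 = 0.7156  (Intel)
  w_3 = 0.898780·0.6287 + -0.045544·6.2670 = 0.2796  (Visa)
Σw_i=1.0000  μᵀw=0.1310
σ²=wᵀΣw=λ₁·μ_p+λ₂ = 0.898780·0.131 + -0.045544 = 0.072196 ≈ 0.0722


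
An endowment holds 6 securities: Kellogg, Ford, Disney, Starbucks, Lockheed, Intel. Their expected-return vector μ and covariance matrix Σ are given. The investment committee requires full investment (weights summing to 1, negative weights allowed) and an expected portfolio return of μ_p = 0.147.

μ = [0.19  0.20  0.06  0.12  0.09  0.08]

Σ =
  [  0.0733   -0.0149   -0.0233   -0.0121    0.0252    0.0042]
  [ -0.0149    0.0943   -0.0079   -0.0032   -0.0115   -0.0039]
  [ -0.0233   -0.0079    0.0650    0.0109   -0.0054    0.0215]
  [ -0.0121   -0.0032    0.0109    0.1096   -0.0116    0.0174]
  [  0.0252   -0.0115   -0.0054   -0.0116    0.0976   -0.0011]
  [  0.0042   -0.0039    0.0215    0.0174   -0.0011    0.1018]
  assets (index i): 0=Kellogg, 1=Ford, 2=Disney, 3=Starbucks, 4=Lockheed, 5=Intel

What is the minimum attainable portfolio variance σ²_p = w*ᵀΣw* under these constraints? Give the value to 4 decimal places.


x=Σ⁻¹μ = [4.1002  3.0988  2.5895  1.4464  0.5432  -0.0528]
y=Σ⁻¹𝟙 = [23.3972  17.8657  24.0233  10.3373  8.8992  2.7979]
a=μᵀx=1.772394  b=𝟙ᵀx=11.725239  c=𝟙ᵀy=87.320625  D=ac−b²=17.285297
λ₁=(c·0.147−b)/D = (87.320625·0.147−11.725239)/17.285297 = 0.064268
λ₂=(a−b·0.147)/D = (1.772394−11.725239·0.147)/17.285297 = 0.002822
w* = 0.064268·x + 0.002822·y:
  w_0 = 0.064268·4.1002 + 0.002822·23.3972 = 0.3295  (Kellogg)
  w_1 = 0.064268·3.0988 + 0.002822·17.8657 = 0.2496  (Ford)
  w_2 = 0.064268·2.5895 + 0.002822·24.0233 = 0.2342  (Disney)
  w_3 = 0.064268·1.4464 + 0.002822·10.3373 = 0.1221  (Starbucks)
  w_4 = 0.064268·0.5432 + 0.002822·8.8992 = 0.0600  (Lockheed)
  w_5 = 0.064268·-0.0528 + 0.002822·2.7979 = 0.0045  (Intel)
Σw_i=1.0000  μᵀw=0.1470
σ²=wᵀΣw=λ₁·μ_p+λ₂ = 0.064268·0.147 + 0.002822 = 0.012270 ≈ 0.0123

0.0123


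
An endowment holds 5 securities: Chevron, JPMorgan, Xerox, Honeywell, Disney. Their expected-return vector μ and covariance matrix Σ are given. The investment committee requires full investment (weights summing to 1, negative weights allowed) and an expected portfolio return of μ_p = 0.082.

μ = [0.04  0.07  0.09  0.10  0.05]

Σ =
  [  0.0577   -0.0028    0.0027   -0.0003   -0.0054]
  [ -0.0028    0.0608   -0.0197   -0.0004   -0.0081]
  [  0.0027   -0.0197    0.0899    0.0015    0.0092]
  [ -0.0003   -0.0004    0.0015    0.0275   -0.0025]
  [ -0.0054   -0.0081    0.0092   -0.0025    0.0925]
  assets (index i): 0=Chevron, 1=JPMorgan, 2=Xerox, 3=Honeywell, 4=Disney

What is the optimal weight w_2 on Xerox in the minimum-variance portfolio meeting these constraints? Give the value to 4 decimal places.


0.1505

x=Σ⁻¹μ = [0.8049  1.7016  1.2154  3.6686  0.7148]
y=Σ⁻¹𝟙 = [19.3195  23.8592  13.7482  37.4144  13.6718]
a=μᵀx=0.663294  b=𝟙ᵀx=8.105295  c=𝟙ᵀy=108.013146  D=ac−b²=5.948644
λ₁=(c·0.082−b)/D = (108.013146·0.082−8.105295)/5.948644 = 0.126379
λ₂=(a−b·0.082)/D = (0.663294−8.105295·0.082)/5.948644 = -0.000225
w* = 0.126379·x + -0.000225·y:
  w_0 = 0.126379·0.8049 + -0.000225·19.3195 = 0.0974  (Chevron)
  w_1 = 0.126379·1.7016 + -0.000225·23.8592 = 0.2097  (JPMorgan)
  w_2 = 0.126379·1.2154 + -0.000225·13.7482 = 0.1505  (Xerox)
  w_3 = 0.126379·3.6686 + -0.000225·37.4144 = 0.4552  (Honeywell)
  w_4 = 0.126379·0.7148 + -0.000225·13.6718 = 0.0873  (Disney)
Σw_i=1.0000  μᵀw=0.0820
σ²=wᵀΣw=λ₁·μ_p+λ₂ = 0.126379·0.082 + -0.000225 = 0.010138 ≈ 0.0101


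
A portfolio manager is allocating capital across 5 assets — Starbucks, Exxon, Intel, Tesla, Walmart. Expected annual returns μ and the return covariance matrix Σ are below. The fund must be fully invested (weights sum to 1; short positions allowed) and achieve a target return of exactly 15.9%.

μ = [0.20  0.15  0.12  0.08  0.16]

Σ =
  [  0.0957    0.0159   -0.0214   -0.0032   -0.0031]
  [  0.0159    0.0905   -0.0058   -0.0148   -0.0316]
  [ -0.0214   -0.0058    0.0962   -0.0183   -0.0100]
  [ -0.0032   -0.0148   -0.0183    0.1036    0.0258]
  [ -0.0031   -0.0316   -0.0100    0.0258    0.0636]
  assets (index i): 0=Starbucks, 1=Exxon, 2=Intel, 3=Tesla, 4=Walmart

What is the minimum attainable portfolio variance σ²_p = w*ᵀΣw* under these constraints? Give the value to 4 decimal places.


0.0134

p=Σ⁻¹μ = [2.3117  3.0031  2.5095  0.6579  4.2482]
q=Σ⁻¹𝟙 = [12.4210  20.6196  18.9506  9.9774  25.5058]
a=μᵀp=1.946275  b=𝟙ᵀp=12.730332  c=𝟙ᵀq=87.474417  D=ac−b²=8.187960
λ₁=(c·0.159−b)/D = (87.474417·0.159−12.730332)/8.187960 = 0.143882
λ₂=(a−b·0.159)/D = (1.946275−12.730332·0.159)/8.187960 = -0.009508
w* = 0.143882·p + -0.009508·q:
  w_0 = 0.143882·2.3117 + -0.009508·12.4210 = 0.2145  (Starbucks)
  w_1 = 0.143882·3.0031 + -0.009508·20.6196 = 0.2360  (Exxon)
  w_2 = 0.143882·2.5095 + -0.009508·18.9506 = 0.1809  (Intel)
  w_3 = 0.143882·0.6579 + -0.009508·9.9774 = -0.0002  (Tesla)
  w_4 = 0.143882·4.2482 + -0.009508·25.5058 = 0.3687  (Walmart)
Σw_i=1.0000  μᵀw=0.1590
σ²=wᵀΣw=λ₁·μ_p+λ₂ = 0.143882·0.159 + -0.009508 = 0.013370 ≈ 0.0134


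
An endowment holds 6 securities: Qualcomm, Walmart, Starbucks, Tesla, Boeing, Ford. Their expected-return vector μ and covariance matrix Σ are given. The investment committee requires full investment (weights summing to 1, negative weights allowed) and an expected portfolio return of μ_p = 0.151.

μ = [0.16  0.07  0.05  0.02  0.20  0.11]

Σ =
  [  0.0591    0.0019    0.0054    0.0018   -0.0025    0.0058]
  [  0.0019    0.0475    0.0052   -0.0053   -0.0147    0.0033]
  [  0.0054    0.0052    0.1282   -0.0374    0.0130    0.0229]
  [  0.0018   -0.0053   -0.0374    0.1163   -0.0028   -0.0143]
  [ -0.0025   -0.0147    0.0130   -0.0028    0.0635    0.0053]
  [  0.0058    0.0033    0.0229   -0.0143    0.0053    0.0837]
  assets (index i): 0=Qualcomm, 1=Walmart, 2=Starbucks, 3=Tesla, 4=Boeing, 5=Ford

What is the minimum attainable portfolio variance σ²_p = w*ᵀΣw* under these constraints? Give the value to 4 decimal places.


x=Σ⁻¹μ = [2.7115  2.5622  -0.2762  0.3636  3.8453  0.9195]
y=Σ⁻¹𝟙 = [15.0905  27.1816  6.1456  13.2046  21.2023  9.0621]
a=μᵀx=1.476863  b=𝟙ᵀx=10.125845  c=𝟙ᵀy=91.886669  D=ac−b²=33.171294
λ₁=(c·0.151−b)/D = (91.886669·0.151−10.125845)/33.171294 = 0.113021
λ₂=(a−b·0.151)/D = (1.476863−10.125845·0.151)/33.171294 = -0.001572
w* = 0.113021·x + -0.001572·y:
  w_0 = 0.113021·2.7115 + -0.001572·15.0905 = 0.2827  (Qualcomm)
  w_1 = 0.113021·2.5622 + -0.001572·27.1816 = 0.2469  (Walmart)
  w_2 = 0.113021·-0.2762 + -0.001572·6.1456 = -0.0409  (Starbucks)
  w_3 = 0.113021·0.3636 + -0.001572·13.2046 = 0.0203  (Tesla)
  w_4 = 0.113021·3.8453 + -0.001572·21.2023 = 0.4013  (Boeing)
  w_5 = 0.113021·0.9195 + -0.001572·9.0621 = 0.0897  (Ford)
Σw_i=1.0000  μᵀw=0.1510
σ²=wᵀΣw=λ₁·μ_p+λ₂ = 0.113021·0.151 + -0.001572 = 0.015494 ≈ 0.0155

0.0155
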